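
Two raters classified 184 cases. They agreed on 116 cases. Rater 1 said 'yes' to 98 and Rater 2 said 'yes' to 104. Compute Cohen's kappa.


P_o = 116/184 = 0.630435
P_e = (98*104 + 86*80) / 33856 = 0.504253
kappa = (P_o - P_e) / (1 - P_e)
kappa = (0.630435 - 0.504253) / (1 - 0.504253)
kappa = 0.2545

0.2545


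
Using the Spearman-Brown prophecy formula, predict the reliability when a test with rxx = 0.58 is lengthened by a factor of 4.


r_new = (n * rxx) / (1 + (n-1) * rxx)
r_new = (4 * 0.58) / (1 + 3 * 0.58)
r_new = 2.32 / 2.74
r_new = 0.8467

0.8467


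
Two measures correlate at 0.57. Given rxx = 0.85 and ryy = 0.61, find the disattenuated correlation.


r_corrected = rxy / sqrt(rxx * ryy)
= 0.57 / sqrt(0.85 * 0.61)
= 0.57 / sqrt(0.5185)
= 0.57 / 0.720069
r_corrected = 0.7916

0.7916


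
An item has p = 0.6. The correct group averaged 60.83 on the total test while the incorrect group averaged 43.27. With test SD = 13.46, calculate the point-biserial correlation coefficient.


q = 1 - p = 0.4
rpb = ((M1 - M0) / SD) * sqrt(p * q)
rpb = ((60.83 - 43.27) / 13.46) * sqrt(0.6 * 0.4)
rpb = 0.6391

0.6391


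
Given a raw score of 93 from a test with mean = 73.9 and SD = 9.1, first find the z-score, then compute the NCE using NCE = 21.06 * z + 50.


z = (X - mean) / SD = (93 - 73.9) / 9.1
z = 19.1 / 9.1
z = 2.0989
NCE = NCE = 21.06z + 50
Carry z at full precision (z = 19.1 / 9.1) into the conversion:
NCE = 21.06 * (19.1 / 9.1) + 50 = 402.246 / 9.1 + 50
NCE = 44.2029 + 50
NCE = 94.2029

94.2029


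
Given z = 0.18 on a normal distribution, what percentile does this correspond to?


CDF(z) = 0.5 * (1 + erf(z/sqrt(2)))
erf(0.1273) = 0.1428
CDF = 0.5714
Percentile rank = 0.5714 * 100 = 57.14

57.14


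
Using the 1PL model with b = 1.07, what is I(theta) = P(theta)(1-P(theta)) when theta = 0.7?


P = 1/(1+exp(-(0.7-1.07))) = 0.4085
I = P*(1-P) = 0.4085 * 0.5915
I = 0.2416

0.2416


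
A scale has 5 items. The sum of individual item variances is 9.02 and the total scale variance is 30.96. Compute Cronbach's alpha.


alpha = (k/(k-1)) * (1 - sum(si^2)/s_total^2)
= (5/4) * (1 - 9.02/30.96)
alpha = 0.8858

0.8858


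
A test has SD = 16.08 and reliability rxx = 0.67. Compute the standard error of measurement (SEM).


SEM = SD * sqrt(1 - rxx)
SEM = 16.08 * sqrt(1 - 0.67)
SEM = 16.08 * sqrt(0.33) = 16.08 * 0.574456
SEM = 9.2373

9.2373


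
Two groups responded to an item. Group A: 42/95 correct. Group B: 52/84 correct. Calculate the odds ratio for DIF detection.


Odds_A = 42/53 = 0.7925
Odds_B = 52/32 = 1.625
OR = Odds_A / Odds_B = 0.7925 / 1.625
Exactly, OR = (42 * 32) / (53 * 52) = 1344 / 2756
OR = 0.4877

0.4877


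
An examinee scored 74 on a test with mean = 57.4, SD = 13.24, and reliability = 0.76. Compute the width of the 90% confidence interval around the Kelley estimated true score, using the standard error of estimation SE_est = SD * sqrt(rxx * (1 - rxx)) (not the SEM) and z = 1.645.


True score estimate = 0.76*74 + 0.24*57.4 = 70.016
SE_est = SD * sqrt(rxx * (1 - rxx)) = 13.24 * sqrt(0.76 * 0.24) = 13.24 * sqrt(0.1824) = 5.654581
CI = T_est +/- z * SE_est, so width = 2 * z * SE_est = 2 * 1.645 * 5.654581
Width = 18.6036

18.6036


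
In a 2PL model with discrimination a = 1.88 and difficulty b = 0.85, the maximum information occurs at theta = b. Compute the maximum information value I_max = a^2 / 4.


For 2PL, max info at theta = b = 0.85
I_max = a^2 / 4 = 1.88^2 / 4
= 3.5344 / 4
I_max = 0.8836

0.8836


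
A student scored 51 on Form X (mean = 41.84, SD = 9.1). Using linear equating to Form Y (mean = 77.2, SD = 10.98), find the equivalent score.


slope = SD_Y / SD_X = 10.98 / 9.1 ~ 1.2066
intercept = mean_Y - slope * mean_X = 77.2 - (10.98 / 9.1) * 41.84 ~ 26.7161
Y = slope * X + intercept. To avoid rounding drift from the rounded slope/intercept, evaluate the equivalent form Y = mean_Y + SD_Y * (X - mean_X) / SD_X at full precision:
Y = 77.2 + 10.98 * (51 - 41.84) / 9.1
Y = 77.2 + 10.98 * 9.16 / 9.1
Y = 77.2 + 100.5768 / 9.1
Y = 77.2 + 11.0524
Y = 88.2524

88.2524


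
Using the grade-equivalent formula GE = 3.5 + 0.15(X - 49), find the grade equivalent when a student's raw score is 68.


raw - median = 68 - 49 = 19
slope * diff = 0.15 * 19 = 2.85
GE = 3.5 + 2.85
GE = 6.35

6.35


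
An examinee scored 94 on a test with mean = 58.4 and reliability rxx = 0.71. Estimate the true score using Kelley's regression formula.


T_est = rxx * X + (1 - rxx) * mean
T_est = 0.71 * 94 + 0.29 * 58.4
T_est = 66.74 + 16.936
T_est = 83.676

83.676


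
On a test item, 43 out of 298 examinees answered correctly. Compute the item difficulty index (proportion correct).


Item difficulty p = number correct / total examinees
p = 43 / 298
p = 0.1443

0.1443


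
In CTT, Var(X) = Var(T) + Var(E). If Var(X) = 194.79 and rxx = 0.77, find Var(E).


var_true = rxx * var_obs = 0.77 * 194.79 = 149.9883
var_error = var_obs - var_true
var_error = 194.79 - 149.9883
var_error = 44.8017

44.8017


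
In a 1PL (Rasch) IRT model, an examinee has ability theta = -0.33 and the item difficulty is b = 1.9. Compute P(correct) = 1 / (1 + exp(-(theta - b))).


theta - b = -0.33 - 1.9 = -2.23
exp(-(theta - b)) = exp(2.23) = 9.2999
P = 1 / (1 + 9.2999)
P = 0.0971

0.0971


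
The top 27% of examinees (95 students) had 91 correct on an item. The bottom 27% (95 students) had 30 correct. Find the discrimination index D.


p_upper = 91/95 = 0.9579
p_lower = 30/95 = 0.3158
D = 0.9579 - 0.3158 = 0.6421

0.6421


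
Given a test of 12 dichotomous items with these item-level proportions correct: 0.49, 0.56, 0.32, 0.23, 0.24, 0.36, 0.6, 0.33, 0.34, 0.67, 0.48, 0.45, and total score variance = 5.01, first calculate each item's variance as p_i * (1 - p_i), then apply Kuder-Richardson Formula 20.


For each item, compute p_i * q_i:
  Item 1: 0.49 * 0.51 = 0.2499
  Item 2: 0.56 * 0.44 = 0.2464
  Item 3: 0.32 * 0.68 = 0.2176
  Item 4: 0.23 * 0.77 = 0.1771
  Item 5: 0.24 * 0.76 = 0.1824
  Item 6: 0.36 * 0.64 = 0.2304
  Item 7: 0.6 * 0.4 = 0.24
  Item 8: 0.33 * 0.67 = 0.2211
  Item 9: 0.34 * 0.66 = 0.2244
  Item 10: 0.67 * 0.33 = 0.2211
  Item 11: 0.48 * 0.52 = 0.2496
  Item 12: 0.45 * 0.55 = 0.2475
Sum(p_i * q_i) = 0.2499 + 0.2464 + 0.2176 + 0.1771 + 0.1824 + 0.2304 + 0.24 + 0.2211 + 0.2244 + 0.2211 + 0.2496 + 0.2475 = 2.7075
KR-20 = (k/(k-1)) * (1 - Sum(p_i*q_i) / Var_total)
= (12/11) * (1 - 2.7075/5.01)
= 1.0909 * 0.4596
KR-20 = 0.5014

0.5014


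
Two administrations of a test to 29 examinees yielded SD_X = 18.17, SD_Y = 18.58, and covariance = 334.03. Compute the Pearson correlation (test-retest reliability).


r = cov(X,Y) / (SD_X * SD_Y)
r = 334.03 / (18.17 * 18.58)
r = 334.03 / 337.5986
r = 0.9894

0.9894


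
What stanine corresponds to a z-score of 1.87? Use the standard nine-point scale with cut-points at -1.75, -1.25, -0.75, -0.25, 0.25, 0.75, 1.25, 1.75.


Stanine boundaries: [-1.75, -1.25, -0.75, -0.25, 0.25, 0.75, 1.25, 1.75]
z = 1.87
Check each boundary:
  z >= -1.75 -> could be stanine 2
  z >= -1.25 -> could be stanine 3
  z >= -0.75 -> could be stanine 4
  z >= -0.25 -> could be stanine 5
  z >= 0.25 -> could be stanine 6
  z >= 0.75 -> could be stanine 7
  z >= 1.25 -> could be stanine 8
  z >= 1.75 -> could be stanine 9
Highest qualifying boundary gives stanine = 9

9


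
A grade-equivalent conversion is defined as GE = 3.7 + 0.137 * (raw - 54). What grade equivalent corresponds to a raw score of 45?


raw - median = 45 - 54 = -9
slope * diff = 0.137 * -9 = -1.233
GE = 3.7 + -1.233
GE = 2.467

2.467


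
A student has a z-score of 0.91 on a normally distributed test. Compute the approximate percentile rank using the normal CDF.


CDF(z) = 0.5 * (1 + erf(z/sqrt(2)))
erf(0.6435) = 0.6372
CDF = 0.8186
Percentile rank = 0.8186 * 100 = 81.86

81.86


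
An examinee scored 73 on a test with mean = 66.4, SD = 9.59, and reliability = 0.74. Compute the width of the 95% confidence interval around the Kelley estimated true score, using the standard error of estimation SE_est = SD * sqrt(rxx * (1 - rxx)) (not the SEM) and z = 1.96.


True score estimate = 0.74*73 + 0.26*66.4 = 71.284
SE_est = SD * sqrt(rxx * (1 - rxx)) = 9.59 * sqrt(0.74 * 0.26) = 9.59 * sqrt(0.1924) = 4.206502
CI = T_est +/- z * SE_est, so width = 2 * z * SE_est = 2 * 1.96 * 4.206502
Width = 16.4895

16.4895


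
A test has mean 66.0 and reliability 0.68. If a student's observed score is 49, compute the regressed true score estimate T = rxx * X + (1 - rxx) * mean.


T_est = rxx * X + (1 - rxx) * mean
T_est = 0.68 * 49 + 0.32 * 66.0
T_est = 33.32 + 21.12
T_est = 54.44

54.44


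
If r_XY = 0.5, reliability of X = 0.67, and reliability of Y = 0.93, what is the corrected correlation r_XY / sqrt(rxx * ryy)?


r_corrected = rxy / sqrt(rxx * ryy)
= 0.5 / sqrt(0.67 * 0.93)
= 0.5 / sqrt(0.6231)
= 0.5 / 0.789367
r_corrected = 0.6334

0.6334


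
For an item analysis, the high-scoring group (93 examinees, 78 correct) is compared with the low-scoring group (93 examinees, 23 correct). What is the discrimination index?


p_upper = 78/93 = 0.8387
p_lower = 23/93 = 0.2473
D = 0.8387 - 0.2473 = 0.5914

0.5914


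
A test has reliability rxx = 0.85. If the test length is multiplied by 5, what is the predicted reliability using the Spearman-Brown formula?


r_new = (n * rxx) / (1 + (n-1) * rxx)
r_new = (5 * 0.85) / (1 + 4 * 0.85)
r_new = 4.25 / 4.4
r_new = 0.9659

0.9659


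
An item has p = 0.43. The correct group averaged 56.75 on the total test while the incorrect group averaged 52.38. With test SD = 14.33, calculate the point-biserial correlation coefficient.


q = 1 - p = 0.57
rpb = ((M1 - M0) / SD) * sqrt(p * q)
rpb = ((56.75 - 52.38) / 14.33) * sqrt(0.43 * 0.57)
rpb = 0.151

0.151


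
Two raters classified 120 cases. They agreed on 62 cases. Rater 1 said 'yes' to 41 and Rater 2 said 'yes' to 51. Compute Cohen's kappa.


P_o = 62/120 = 0.516667
P_e = (41*51 + 79*69) / 14400 = 0.52375
kappa = (P_o - P_e) / (1 - P_e)
kappa = (0.516667 - 0.52375) / (1 - 0.52375)
kappa = -0.0149

-0.0149


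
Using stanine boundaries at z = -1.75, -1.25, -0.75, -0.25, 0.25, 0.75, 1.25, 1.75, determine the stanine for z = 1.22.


Stanine boundaries: [-1.75, -1.25, -0.75, -0.25, 0.25, 0.75, 1.25, 1.75]
z = 1.22
Check each boundary:
  z >= -1.75 -> could be stanine 2
  z >= -1.25 -> could be stanine 3
  z >= -0.75 -> could be stanine 4
  z >= -0.25 -> could be stanine 5
  z >= 0.25 -> could be stanine 6
  z >= 0.75 -> could be stanine 7
  z < 1.25
  z < 1.75
Highest qualifying boundary gives stanine = 7

7


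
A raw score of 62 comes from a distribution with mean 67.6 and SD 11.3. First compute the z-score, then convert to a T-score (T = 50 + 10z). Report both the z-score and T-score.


z = (X - mean) / SD = (62 - 67.6) / 11.3
z = -5.6 / 11.3
z = -0.4956
T-score = T = 50 + 10z
Carry z at full precision (z = -5.6 / 11.3) into the conversion:
T-score = 50 + 10 * (-5.6 / 11.3) = 50 + -56 / 11.3
T-score = 50 + -4.9558
T-score = 45.0442

45.0442


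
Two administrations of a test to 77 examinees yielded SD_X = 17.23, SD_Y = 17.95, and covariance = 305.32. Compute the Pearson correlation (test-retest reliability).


r = cov(X,Y) / (SD_X * SD_Y)
r = 305.32 / (17.23 * 17.95)
r = 305.32 / 309.2785
r = 0.9872

0.9872


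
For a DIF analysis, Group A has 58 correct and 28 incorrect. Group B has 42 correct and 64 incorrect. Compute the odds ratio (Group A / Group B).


Odds_A = 58/28 = 2.0714
Odds_B = 42/64 = 0.6562
OR = Odds_A / Odds_B = 2.0714 / 0.6562
Exactly, OR = (58 * 64) / (28 * 42) = 3712 / 1176
OR = 3.1565

3.1565


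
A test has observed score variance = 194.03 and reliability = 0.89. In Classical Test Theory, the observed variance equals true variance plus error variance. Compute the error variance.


var_true = rxx * var_obs = 0.89 * 194.03 = 172.6867
var_error = var_obs - var_true
var_error = 194.03 - 172.6867
var_error = 21.3433

21.3433


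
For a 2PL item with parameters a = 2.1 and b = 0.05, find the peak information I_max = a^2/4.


For 2PL, max info at theta = b = 0.05
I_max = a^2 / 4 = 2.1^2 / 4
= 4.41 / 4
I_max = 1.1025

1.1025


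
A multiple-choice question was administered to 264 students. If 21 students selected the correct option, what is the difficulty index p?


Item difficulty p = number correct / total examinees
p = 21 / 264
p = 0.0795

0.0795


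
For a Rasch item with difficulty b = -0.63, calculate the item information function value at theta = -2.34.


P = 1/(1+exp(-(-2.34--0.63))) = 0.1532
I = P*(1-P) = 0.1532 * 0.8468
I = 0.1297

0.1297


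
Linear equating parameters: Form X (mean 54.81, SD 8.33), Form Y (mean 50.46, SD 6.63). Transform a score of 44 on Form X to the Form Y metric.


slope = SD_Y / SD_X = 6.63 / 8.33 ~ 0.7959
intercept = mean_Y - slope * mean_X = 50.46 - (6.63 / 8.33) * 54.81 ~ 6.8357
Y = slope * X + intercept. To avoid rounding drift from the rounded slope/intercept, evaluate the equivalent form Y = mean_Y + SD_Y * (X - mean_X) / SD_X at full precision:
Y = 50.46 + 6.63 * (44 - 54.81) / 8.33
Y = 50.46 - 6.63 * 10.81 / 8.33
Y = 50.46 - 71.6703 / 8.33
Y = 50.46 - 8.6039
Y = 41.8561

41.8561


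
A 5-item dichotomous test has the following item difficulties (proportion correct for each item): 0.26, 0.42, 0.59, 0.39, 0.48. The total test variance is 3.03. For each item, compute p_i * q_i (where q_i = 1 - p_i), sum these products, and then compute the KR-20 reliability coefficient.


For each item, compute p_i * q_i:
  Item 1: 0.26 * 0.74 = 0.1924
  Item 2: 0.42 * 0.58 = 0.2436
  Item 3: 0.59 * 0.41 = 0.2419
  Item 4: 0.39 * 0.61 = 0.2379
  Item 5: 0.48 * 0.52 = 0.2496
Sum(p_i * q_i) = 0.1924 + 0.2436 + 0.2419 + 0.2379 + 0.2496 = 1.1654
KR-20 = (k/(k-1)) * (1 - Sum(p_i*q_i) / Var_total)
= (5/4) * (1 - 1.1654/3.03)
= 1.25 * 0.6154
KR-20 = 0.7692

0.7692


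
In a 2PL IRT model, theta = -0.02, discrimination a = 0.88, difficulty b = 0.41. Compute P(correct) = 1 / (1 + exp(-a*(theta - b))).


a*(theta - b) = 0.88 * (-0.02 - 0.41) = -0.3784
exp(--0.3784) = 1.4599
P = 1 / (1 + 1.4599)
P = 0.4065

0.4065


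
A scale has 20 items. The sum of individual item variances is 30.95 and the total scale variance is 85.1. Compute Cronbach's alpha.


alpha = (k/(k-1)) * (1 - sum(si^2)/s_total^2)
= (20/19) * (1 - 30.95/85.1)
alpha = 0.6698

0.6698


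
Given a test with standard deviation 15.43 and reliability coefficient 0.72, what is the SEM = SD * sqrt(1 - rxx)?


SEM = SD * sqrt(1 - rxx)
SEM = 15.43 * sqrt(1 - 0.72)
SEM = 15.43 * sqrt(0.28) = 15.43 * 0.52915
SEM = 8.1648

8.1648


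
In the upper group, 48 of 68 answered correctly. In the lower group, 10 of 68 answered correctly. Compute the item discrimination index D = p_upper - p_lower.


p_upper = 48/68 = 0.7059
p_lower = 10/68 = 0.1471
D = 0.7059 - 0.1471 = 0.5588

0.5588


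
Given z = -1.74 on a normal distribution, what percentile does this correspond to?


CDF(z) = 0.5 * (1 + erf(z/sqrt(2)))
erf(-1.2304) = -0.9181
CDF = 0.0409
Percentile rank = 0.0409 * 100 = 4.09

4.09


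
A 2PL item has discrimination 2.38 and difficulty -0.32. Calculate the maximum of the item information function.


For 2PL, max info at theta = b = -0.32
I_max = a^2 / 4 = 2.38^2 / 4
= 5.6644 / 4
I_max = 1.4161

1.4161


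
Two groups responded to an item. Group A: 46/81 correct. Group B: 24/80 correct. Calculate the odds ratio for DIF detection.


Odds_A = 46/35 = 1.3143
Odds_B = 24/56 = 0.4286
OR = Odds_A / Odds_B = 1.3143 / 0.4286
Exactly, OR = (46 * 56) / (35 * 24) = 2576 / 840
OR = 3.0667

3.0667


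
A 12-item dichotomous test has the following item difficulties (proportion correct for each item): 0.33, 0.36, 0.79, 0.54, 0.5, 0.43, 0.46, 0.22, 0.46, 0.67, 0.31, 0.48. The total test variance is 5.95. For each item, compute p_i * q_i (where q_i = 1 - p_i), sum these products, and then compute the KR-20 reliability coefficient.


For each item, compute p_i * q_i:
  Item 1: 0.33 * 0.67 = 0.2211
  Item 2: 0.36 * 0.64 = 0.2304
  Item 3: 0.79 * 0.21 = 0.1659
  Item 4: 0.54 * 0.46 = 0.2484
  Item 5: 0.5 * 0.5 = 0.25
  Item 6: 0.43 * 0.57 = 0.2451
  Item 7: 0.46 * 0.54 = 0.2484
  Item 8: 0.22 * 0.78 = 0.1716
  Item 9: 0.46 * 0.54 = 0.2484
  Item 10: 0.67 * 0.33 = 0.2211
  Item 11: 0.31 * 0.69 = 0.2139
  Item 12: 0.48 * 0.52 = 0.2496
Sum(p_i * q_i) = 0.2211 + 0.2304 + 0.1659 + 0.2484 + 0.25 + 0.2451 + 0.2484 + 0.1716 + 0.2484 + 0.2211 + 0.2139 + 0.2496 = 2.7139
KR-20 = (k/(k-1)) * (1 - Sum(p_i*q_i) / Var_total)
= (12/11) * (1 - 2.7139/5.95)
= 1.0909 * 0.5439
KR-20 = 0.5933

0.5933


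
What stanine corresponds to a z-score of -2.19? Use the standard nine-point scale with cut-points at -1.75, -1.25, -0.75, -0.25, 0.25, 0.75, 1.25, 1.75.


Stanine boundaries: [-1.75, -1.25, -0.75, -0.25, 0.25, 0.75, 1.25, 1.75]
z = -2.19
Check each boundary:
  z < -1.75
  z < -1.25
  z < -0.75
  z < -0.25
  z < 0.25
  z < 0.75
  z < 1.25
  z < 1.75
Highest qualifying boundary gives stanine = 1

1


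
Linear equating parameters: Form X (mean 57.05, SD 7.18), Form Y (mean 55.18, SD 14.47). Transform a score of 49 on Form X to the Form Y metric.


slope = SD_Y / SD_X = 14.47 / 7.18 ~ 2.0153
intercept = mean_Y - slope * mean_X = 55.18 - (14.47 / 7.18) * 57.05 ~ -59.794
Y = slope * X + intercept. To avoid rounding drift from the rounded slope/intercept, evaluate the equivalent form Y = mean_Y + SD_Y * (X - mean_X) / SD_X at full precision:
Y = 55.18 + 14.47 * (49 - 57.05) / 7.18
Y = 55.18 - 14.47 * 8.05 / 7.18
Y = 55.18 - 116.4835 / 7.18
Y = 55.18 - 16.2233
Y = 38.9567

38.9567


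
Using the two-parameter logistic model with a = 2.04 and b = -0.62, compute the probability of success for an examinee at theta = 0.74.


a*(theta - b) = 2.04 * (0.74 - -0.62) = 2.7744
exp(-2.7744) = 0.0624
P = 1 / (1 + 0.0624)
P = 0.9413

0.9413


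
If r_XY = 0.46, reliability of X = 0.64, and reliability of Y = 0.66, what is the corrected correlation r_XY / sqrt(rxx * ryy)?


r_corrected = rxy / sqrt(rxx * ryy)
= 0.46 / sqrt(0.64 * 0.66)
= 0.46 / sqrt(0.4224)
= 0.46 / 0.649923
r_corrected = 0.7078

0.7078


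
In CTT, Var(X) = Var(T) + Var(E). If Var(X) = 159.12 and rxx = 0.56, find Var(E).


var_true = rxx * var_obs = 0.56 * 159.12 = 89.1072
var_error = var_obs - var_true
var_error = 159.12 - 89.1072
var_error = 70.0128

70.0128


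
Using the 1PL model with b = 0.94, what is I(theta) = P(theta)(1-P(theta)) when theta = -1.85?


P = 1/(1+exp(-(-1.85-0.94))) = 0.0579
I = P*(1-P) = 0.0579 * 0.9421
I = 0.0545

0.0545


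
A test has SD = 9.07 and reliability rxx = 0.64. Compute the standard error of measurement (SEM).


SEM = SD * sqrt(1 - rxx)
SEM = 9.07 * sqrt(1 - 0.64)
SEM = 9.07 * sqrt(0.36) = 9.07 * 0.6
SEM = 5.442

5.442


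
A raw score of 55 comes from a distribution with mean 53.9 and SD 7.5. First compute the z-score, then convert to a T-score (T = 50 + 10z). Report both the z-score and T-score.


z = (X - mean) / SD = (55 - 53.9) / 7.5
z = 1.1 / 7.5
z = 0.1467
T-score = T = 50 + 10z
Carry z at full precision (z = 1.1 / 7.5) into the conversion:
T-score = 50 + 10 * (1.1 / 7.5) = 50 + 11 / 7.5
T-score = 50 + 1.4667
T-score = 51.4667

51.4667


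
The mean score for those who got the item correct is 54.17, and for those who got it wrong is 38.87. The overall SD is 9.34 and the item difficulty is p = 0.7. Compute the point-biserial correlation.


q = 1 - p = 0.3
rpb = ((M1 - M0) / SD) * sqrt(p * q)
rpb = ((54.17 - 38.87) / 9.34) * sqrt(0.7 * 0.3)
rpb = 0.7507

0.7507


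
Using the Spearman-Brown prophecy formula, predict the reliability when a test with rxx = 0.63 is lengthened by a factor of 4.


r_new = (n * rxx) / (1 + (n-1) * rxx)
r_new = (4 * 0.63) / (1 + 3 * 0.63)
r_new = 2.52 / 2.89
r_new = 0.872

0.872


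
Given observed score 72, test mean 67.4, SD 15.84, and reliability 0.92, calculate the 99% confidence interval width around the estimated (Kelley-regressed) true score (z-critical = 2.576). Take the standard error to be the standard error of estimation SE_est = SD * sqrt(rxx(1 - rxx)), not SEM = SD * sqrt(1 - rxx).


True score estimate = 0.92*72 + 0.08*67.4 = 71.632
SE_est = SD * sqrt(rxx * (1 - rxx)) = 15.84 * sqrt(0.92 * 0.08) = 15.84 * sqrt(0.0736) = 4.297284
CI = T_est +/- z * SE_est, so width = 2 * z * SE_est = 2 * 2.576 * 4.297284
Width = 22.1396

22.1396


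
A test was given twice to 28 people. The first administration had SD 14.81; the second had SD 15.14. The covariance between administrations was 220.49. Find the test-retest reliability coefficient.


r = cov(X,Y) / (SD_X * SD_Y)
r = 220.49 / (14.81 * 15.14)
r = 220.49 / 224.2234
r = 0.9833

0.9833


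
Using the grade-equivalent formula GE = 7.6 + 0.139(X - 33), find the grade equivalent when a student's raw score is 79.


raw - median = 79 - 33 = 46
slope * diff = 0.139 * 46 = 6.394
GE = 7.6 + 6.394
GE = 13.994

13.994


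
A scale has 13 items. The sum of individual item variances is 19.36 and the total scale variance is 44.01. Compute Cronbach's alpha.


alpha = (k/(k-1)) * (1 - sum(si^2)/s_total^2)
= (13/12) * (1 - 19.36/44.01)
alpha = 0.6068

0.6068


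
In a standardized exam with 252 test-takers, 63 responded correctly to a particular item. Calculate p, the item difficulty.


Item difficulty p = number correct / total examinees
p = 63 / 252
p = 0.25

0.25


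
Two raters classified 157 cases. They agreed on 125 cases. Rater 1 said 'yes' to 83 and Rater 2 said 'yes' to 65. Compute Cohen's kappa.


P_o = 125/157 = 0.796178
P_e = (83*65 + 74*92) / 24649 = 0.495071
kappa = (P_o - P_e) / (1 - P_e)
kappa = (0.796178 - 0.495071) / (1 - 0.495071)
kappa = 0.5963

0.5963


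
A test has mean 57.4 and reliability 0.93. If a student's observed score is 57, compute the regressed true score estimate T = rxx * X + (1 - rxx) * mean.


T_est = rxx * X + (1 - rxx) * mean
T_est = 0.93 * 57 + 0.07 * 57.4
T_est = 53.01 + 4.018
T_est = 57.028

57.028


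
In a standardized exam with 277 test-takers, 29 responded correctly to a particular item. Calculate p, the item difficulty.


Item difficulty p = number correct / total examinees
p = 29 / 277
p = 0.1047

0.1047


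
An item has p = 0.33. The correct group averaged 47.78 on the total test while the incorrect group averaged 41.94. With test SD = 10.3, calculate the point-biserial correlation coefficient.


q = 1 - p = 0.67
rpb = ((M1 - M0) / SD) * sqrt(p * q)
rpb = ((47.78 - 41.94) / 10.3) * sqrt(0.33 * 0.67)
rpb = 0.2666

0.2666


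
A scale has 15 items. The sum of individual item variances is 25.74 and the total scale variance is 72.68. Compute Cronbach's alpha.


alpha = (k/(k-1)) * (1 - sum(si^2)/s_total^2)
= (15/14) * (1 - 25.74/72.68)
alpha = 0.692

0.692


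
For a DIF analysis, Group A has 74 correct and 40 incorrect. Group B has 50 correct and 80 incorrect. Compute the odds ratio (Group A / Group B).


Odds_A = 74/40 = 1.85
Odds_B = 50/80 = 0.625
OR = Odds_A / Odds_B = 1.85 / 0.625
Exactly, OR = (74 * 80) / (40 * 50) = 5920 / 2000
OR = 2.96

2.96


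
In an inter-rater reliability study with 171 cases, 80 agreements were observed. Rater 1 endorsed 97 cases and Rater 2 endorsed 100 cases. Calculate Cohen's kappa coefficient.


P_o = 80/171 = 0.467836
P_e = (97*100 + 74*71) / 29241 = 0.511405
kappa = (P_o - P_e) / (1 - P_e)
kappa = (0.467836 - 0.511405) / (1 - 0.511405)
kappa = -0.0892

-0.0892


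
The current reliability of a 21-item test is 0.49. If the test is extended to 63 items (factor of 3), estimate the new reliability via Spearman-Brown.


r_new = (n * rxx) / (1 + (n-1) * rxx)
r_new = (3 * 0.49) / (1 + 2 * 0.49)
r_new = 1.47 / 1.98
r_new = 0.7424

0.7424


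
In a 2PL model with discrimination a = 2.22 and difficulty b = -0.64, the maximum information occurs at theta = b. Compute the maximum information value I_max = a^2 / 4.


For 2PL, max info at theta = b = -0.64
I_max = a^2 / 4 = 2.22^2 / 4
= 4.9284 / 4
I_max = 1.2321

1.2321


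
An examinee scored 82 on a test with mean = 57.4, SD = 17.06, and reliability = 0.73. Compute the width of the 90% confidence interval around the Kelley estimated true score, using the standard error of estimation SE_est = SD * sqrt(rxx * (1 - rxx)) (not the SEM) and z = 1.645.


True score estimate = 0.73*82 + 0.27*57.4 = 75.358
SE_est = SD * sqrt(rxx * (1 - rxx)) = 17.06 * sqrt(0.73 * 0.27) = 17.06 * sqrt(0.1971) = 7.573948
CI = T_est +/- z * SE_est, so width = 2 * z * SE_est = 2 * 1.645 * 7.573948
Width = 24.9183

24.9183


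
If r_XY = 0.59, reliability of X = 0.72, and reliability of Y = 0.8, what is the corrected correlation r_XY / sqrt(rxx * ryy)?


r_corrected = rxy / sqrt(rxx * ryy)
= 0.59 / sqrt(0.72 * 0.8)
= 0.59 / sqrt(0.576)
= 0.59 / 0.758947
r_corrected = 0.7774

0.7774


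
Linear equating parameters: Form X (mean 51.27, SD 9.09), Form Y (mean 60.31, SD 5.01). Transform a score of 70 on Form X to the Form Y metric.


slope = SD_Y / SD_X = 5.01 / 9.09 ~ 0.5512
intercept = mean_Y - slope * mean_X = 60.31 - (5.01 / 9.09) * 51.27 ~ 32.0523
Y = slope * X + intercept. To avoid rounding drift from the rounded slope/intercept, evaluate the equivalent form Y = mean_Y + SD_Y * (X - mean_X) / SD_X at full precision:
Y = 60.31 + 5.01 * (70 - 51.27) / 9.09
Y = 60.31 + 5.01 * 18.73 / 9.09
Y = 60.31 + 93.8373 / 9.09
Y = 60.31 + 10.3231
Y = 70.6331

70.6331


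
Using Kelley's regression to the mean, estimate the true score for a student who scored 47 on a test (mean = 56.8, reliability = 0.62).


T_est = rxx * X + (1 - rxx) * mean
T_est = 0.62 * 47 + 0.38 * 56.8
T_est = 29.14 + 21.584
T_est = 50.724

50.724


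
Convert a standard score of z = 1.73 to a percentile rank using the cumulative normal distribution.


CDF(z) = 0.5 * (1 + erf(z/sqrt(2)))
erf(1.2233) = 0.9164
CDF = 0.9582
Percentile rank = 0.9582 * 100 = 95.82

95.82


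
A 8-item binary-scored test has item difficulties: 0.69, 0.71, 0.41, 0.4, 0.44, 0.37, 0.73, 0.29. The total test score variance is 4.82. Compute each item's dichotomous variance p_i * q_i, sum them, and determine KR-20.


For each item, compute p_i * q_i:
  Item 1: 0.69 * 0.31 = 0.2139
  Item 2: 0.71 * 0.29 = 0.2059
  Item 3: 0.41 * 0.59 = 0.2419
  Item 4: 0.4 * 0.6 = 0.24
  Item 5: 0.44 * 0.56 = 0.2464
  Item 6: 0.37 * 0.63 = 0.2331
  Item 7: 0.73 * 0.27 = 0.1971
  Item 8: 0.29 * 0.71 = 0.2059
Sum(p_i * q_i) = 0.2139 + 0.2059 + 0.2419 + 0.24 + 0.2464 + 0.2331 + 0.1971 + 0.2059 = 1.7842
KR-20 = (k/(k-1)) * (1 - Sum(p_i*q_i) / Var_total)
= (8/7) * (1 - 1.7842/4.82)
= 1.1429 * 0.6298
KR-20 = 0.7198

0.7198


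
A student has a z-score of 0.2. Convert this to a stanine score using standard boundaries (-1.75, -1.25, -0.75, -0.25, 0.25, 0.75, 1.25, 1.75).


Stanine boundaries: [-1.75, -1.25, -0.75, -0.25, 0.25, 0.75, 1.25, 1.75]
z = 0.2
Check each boundary:
  z >= -1.75 -> could be stanine 2
  z >= -1.25 -> could be stanine 3
  z >= -0.75 -> could be stanine 4
  z >= -0.25 -> could be stanine 5
  z < 0.25
  z < 0.75
  z < 1.25
  z < 1.75
Highest qualifying boundary gives stanine = 5

5


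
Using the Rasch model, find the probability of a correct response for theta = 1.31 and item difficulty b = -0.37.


theta - b = 1.31 - -0.37 = 1.68
exp(-(theta - b)) = exp(-1.68) = 0.1864
P = 1 / (1 + 0.1864)
P = 0.8429

0.8429


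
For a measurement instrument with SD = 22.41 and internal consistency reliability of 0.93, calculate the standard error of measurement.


SEM = SD * sqrt(1 - rxx)
SEM = 22.41 * sqrt(1 - 0.93)
SEM = 22.41 * sqrt(0.07) = 22.41 * 0.264575
SEM = 5.9291

5.9291


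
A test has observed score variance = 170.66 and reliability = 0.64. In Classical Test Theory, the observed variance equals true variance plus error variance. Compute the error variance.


var_true = rxx * var_obs = 0.64 * 170.66 = 109.2224
var_error = var_obs - var_true
var_error = 170.66 - 109.2224
var_error = 61.4376

61.4376


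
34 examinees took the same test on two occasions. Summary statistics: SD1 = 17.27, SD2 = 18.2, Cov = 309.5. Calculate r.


r = cov(X,Y) / (SD_X * SD_Y)
r = 309.5 / (17.27 * 18.2)
r = 309.5 / 314.314
r = 0.9847

0.9847


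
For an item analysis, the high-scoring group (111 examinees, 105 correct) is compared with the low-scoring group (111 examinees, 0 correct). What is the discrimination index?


p_upper = 105/111 = 0.9459
p_lower = 0/111 = 0.0
D = 0.9459 - 0.0 = 0.9459

0.9459


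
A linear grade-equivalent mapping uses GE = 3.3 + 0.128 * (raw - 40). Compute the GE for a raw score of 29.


raw - median = 29 - 40 = -11
slope * diff = 0.128 * -11 = -1.408
GE = 3.3 + -1.408
GE = 1.892

1.892


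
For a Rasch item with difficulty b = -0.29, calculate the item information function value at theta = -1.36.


P = 1/(1+exp(-(-1.36--0.29))) = 0.2554
I = P*(1-P) = 0.2554 * 0.7446
I = 0.1902

0.1902


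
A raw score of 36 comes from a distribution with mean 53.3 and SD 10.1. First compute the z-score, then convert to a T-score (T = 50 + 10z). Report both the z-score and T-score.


z = (X - mean) / SD = (36 - 53.3) / 10.1
z = -17.3 / 10.1
z = -1.7129
T-score = T = 50 + 10z
Carry z at full precision (z = -17.3 / 10.1) into the conversion:
T-score = 50 + 10 * (-17.3 / 10.1) = 50 + -173 / 10.1
T-score = 50 + -17.1287
T-score = 32.8713

32.8713


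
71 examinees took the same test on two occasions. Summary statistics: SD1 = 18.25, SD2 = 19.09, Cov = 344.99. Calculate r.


r = cov(X,Y) / (SD_X * SD_Y)
r = 344.99 / (18.25 * 19.09)
r = 344.99 / 348.3925
r = 0.9902

0.9902


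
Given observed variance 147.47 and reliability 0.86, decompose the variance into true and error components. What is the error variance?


var_true = rxx * var_obs = 0.86 * 147.47 = 126.8242
var_error = var_obs - var_true
var_error = 147.47 - 126.8242
var_error = 20.6458

20.6458


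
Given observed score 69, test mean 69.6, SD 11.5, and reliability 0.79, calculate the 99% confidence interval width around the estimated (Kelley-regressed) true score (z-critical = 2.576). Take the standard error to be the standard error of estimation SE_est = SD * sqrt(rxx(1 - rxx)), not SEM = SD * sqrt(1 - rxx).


True score estimate = 0.79*69 + 0.21*69.6 = 69.126
SE_est = SD * sqrt(rxx * (1 - rxx)) = 11.5 * sqrt(0.79 * 0.21) = 11.5 * sqrt(0.1659) = 4.684045
CI = T_est +/- z * SE_est, so width = 2 * z * SE_est = 2 * 2.576 * 4.684045
Width = 24.1322

24.1322


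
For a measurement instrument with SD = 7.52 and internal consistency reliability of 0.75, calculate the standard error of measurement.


SEM = SD * sqrt(1 - rxx)
SEM = 7.52 * sqrt(1 - 0.75)
SEM = 7.52 * sqrt(0.25) = 7.52 * 0.5
SEM = 3.76

3.76


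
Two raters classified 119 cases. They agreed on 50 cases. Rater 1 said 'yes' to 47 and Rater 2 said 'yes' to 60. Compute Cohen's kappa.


P_o = 50/119 = 0.420168
P_e = (47*60 + 72*59) / 14161 = 0.499117
kappa = (P_o - P_e) / (1 - P_e)
kappa = (0.420168 - 0.499117) / (1 - 0.499117)
kappa = -0.1576

-0.1576


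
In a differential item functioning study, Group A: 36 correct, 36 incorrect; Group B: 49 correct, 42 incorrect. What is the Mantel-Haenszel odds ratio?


Odds_A = 36/36 = 1.0
Odds_B = 49/42 = 1.1667
OR = Odds_A / Odds_B = 1.0 / 1.1667
Exactly, OR = (36 * 42) / (36 * 49) = 1512 / 1764
OR = 0.8571

0.8571


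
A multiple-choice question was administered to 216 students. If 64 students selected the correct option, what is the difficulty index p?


Item difficulty p = number correct / total examinees
p = 64 / 216
p = 0.2963

0.2963


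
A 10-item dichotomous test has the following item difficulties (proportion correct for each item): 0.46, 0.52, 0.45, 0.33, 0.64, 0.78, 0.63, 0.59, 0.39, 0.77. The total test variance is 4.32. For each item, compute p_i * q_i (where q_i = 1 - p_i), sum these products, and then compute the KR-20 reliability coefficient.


For each item, compute p_i * q_i:
  Item 1: 0.46 * 0.54 = 0.2484
  Item 2: 0.52 * 0.48 = 0.2496
  Item 3: 0.45 * 0.55 = 0.2475
  Item 4: 0.33 * 0.67 = 0.2211
  Item 5: 0.64 * 0.36 = 0.2304
  Item 6: 0.78 * 0.22 = 0.1716
  Item 7: 0.63 * 0.37 = 0.2331
  Item 8: 0.59 * 0.41 = 0.2419
  Item 9: 0.39 * 0.61 = 0.2379
  Item 10: 0.77 * 0.23 = 0.1771
Sum(p_i * q_i) = 0.2484 + 0.2496 + 0.2475 + 0.2211 + 0.2304 + 0.1716 + 0.2331 + 0.2419 + 0.2379 + 0.1771 = 2.2586
KR-20 = (k/(k-1)) * (1 - Sum(p_i*q_i) / Var_total)
= (10/9) * (1 - 2.2586/4.32)
= 1.1111 * 0.4772
KR-20 = 0.5302

0.5302


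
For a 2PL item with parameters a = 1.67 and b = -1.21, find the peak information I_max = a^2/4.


For 2PL, max info at theta = b = -1.21
I_max = a^2 / 4 = 1.67^2 / 4
= 2.7889 / 4
I_max = 0.6972

0.6972


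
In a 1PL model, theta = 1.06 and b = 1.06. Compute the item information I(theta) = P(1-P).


P = 1/(1+exp(-(1.06-1.06))) = 0.5
I = P*(1-P) = 0.5 * 0.5
I = 0.25

0.25


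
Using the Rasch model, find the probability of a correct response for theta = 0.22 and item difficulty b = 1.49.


theta - b = 0.22 - 1.49 = -1.27
exp(-(theta - b)) = exp(1.27) = 3.5609
P = 1 / (1 + 3.5609)
P = 0.2193

0.2193


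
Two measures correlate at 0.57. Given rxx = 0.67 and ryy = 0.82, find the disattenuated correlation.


r_corrected = rxy / sqrt(rxx * ryy)
= 0.57 / sqrt(0.67 * 0.82)
= 0.57 / sqrt(0.5494)
= 0.57 / 0.741215
r_corrected = 0.769

0.769


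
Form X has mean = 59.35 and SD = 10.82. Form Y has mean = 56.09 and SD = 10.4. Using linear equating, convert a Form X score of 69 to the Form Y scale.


slope = SD_Y / SD_X = 10.4 / 10.82 ~ 0.9612
intercept = mean_Y - slope * mean_X = 56.09 - (10.4 / 10.82) * 59.35 ~ -0.9562
Y = slope * X + intercept. To avoid rounding drift from the rounded slope/intercept, evaluate the equivalent form Y = mean_Y + SD_Y * (X - mean_X) / SD_X at full precision:
Y = 56.09 + 10.4 * (69 - 59.35) / 10.82
Y = 56.09 + 10.4 * 9.65 / 10.82
Y = 56.09 + 100.36 / 10.82
Y = 56.09 + 9.2754
Y = 65.3654

65.3654


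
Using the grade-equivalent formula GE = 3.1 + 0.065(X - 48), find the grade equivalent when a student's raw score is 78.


raw - median = 78 - 48 = 30
slope * diff = 0.065 * 30 = 1.95
GE = 3.1 + 1.95
GE = 5.05

5.05


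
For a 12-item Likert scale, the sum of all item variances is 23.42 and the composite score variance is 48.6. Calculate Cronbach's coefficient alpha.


alpha = (k/(k-1)) * (1 - sum(si^2)/s_total^2)
= (12/11) * (1 - 23.42/48.6)
alpha = 0.5652

0.5652


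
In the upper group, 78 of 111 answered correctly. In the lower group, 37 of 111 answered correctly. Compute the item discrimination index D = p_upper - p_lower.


p_upper = 78/111 = 0.7027
p_lower = 37/111 = 0.3333
D = 0.7027 - 0.3333 = 0.3694

0.3694


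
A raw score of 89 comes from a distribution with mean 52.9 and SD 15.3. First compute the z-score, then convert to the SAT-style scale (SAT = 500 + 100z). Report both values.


z = (X - mean) / SD = (89 - 52.9) / 15.3
z = 36.1 / 15.3
z = 2.3595
SAT-scale = SAT = 500 + 100z
Carry z at full precision (z = 36.1 / 15.3) into the conversion:
SAT-scale = 500 + 100 * (36.1 / 15.3) = 500 + 3610 / 15.3
SAT-scale = 500 + 235.9477
SAT-scale = 735.9477

735.9477


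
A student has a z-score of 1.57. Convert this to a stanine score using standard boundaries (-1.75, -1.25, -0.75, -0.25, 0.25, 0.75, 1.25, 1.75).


Stanine boundaries: [-1.75, -1.25, -0.75, -0.25, 0.25, 0.75, 1.25, 1.75]
z = 1.57
Check each boundary:
  z >= -1.75 -> could be stanine 2
  z >= -1.25 -> could be stanine 3
  z >= -0.75 -> could be stanine 4
  z >= -0.25 -> could be stanine 5
  z >= 0.25 -> could be stanine 6
  z >= 0.75 -> could be stanine 7
  z >= 1.25 -> could be stanine 8
  z < 1.75
Highest qualifying boundary gives stanine = 8

8


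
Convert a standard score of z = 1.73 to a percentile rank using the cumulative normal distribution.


CDF(z) = 0.5 * (1 + erf(z/sqrt(2)))
erf(1.2233) = 0.9164
CDF = 0.9582
Percentile rank = 0.9582 * 100 = 95.82

95.82


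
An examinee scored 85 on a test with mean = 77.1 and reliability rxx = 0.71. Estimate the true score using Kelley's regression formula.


T_est = rxx * X + (1 - rxx) * mean
T_est = 0.71 * 85 + 0.29 * 77.1
T_est = 60.35 + 22.359
T_est = 82.709

82.709


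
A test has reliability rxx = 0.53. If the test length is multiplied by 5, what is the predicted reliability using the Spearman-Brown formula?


r_new = (n * rxx) / (1 + (n-1) * rxx)
r_new = (5 * 0.53) / (1 + 4 * 0.53)
r_new = 2.65 / 3.12
r_new = 0.8494

0.8494


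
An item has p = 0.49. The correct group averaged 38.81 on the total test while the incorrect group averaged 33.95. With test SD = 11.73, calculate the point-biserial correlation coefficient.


q = 1 - p = 0.51
rpb = ((M1 - M0) / SD) * sqrt(p * q)
rpb = ((38.81 - 33.95) / 11.73) * sqrt(0.49 * 0.51)
rpb = 0.2071

0.2071


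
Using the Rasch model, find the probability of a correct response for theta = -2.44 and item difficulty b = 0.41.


theta - b = -2.44 - 0.41 = -2.85
exp(-(theta - b)) = exp(2.85) = 17.2878
P = 1 / (1 + 17.2878)
P = 0.0547

0.0547


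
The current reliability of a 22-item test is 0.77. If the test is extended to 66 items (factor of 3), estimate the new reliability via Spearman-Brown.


r_new = (n * rxx) / (1 + (n-1) * rxx)
r_new = (3 * 0.77) / (1 + 2 * 0.77)
r_new = 2.31 / 2.54
r_new = 0.9094

0.9094


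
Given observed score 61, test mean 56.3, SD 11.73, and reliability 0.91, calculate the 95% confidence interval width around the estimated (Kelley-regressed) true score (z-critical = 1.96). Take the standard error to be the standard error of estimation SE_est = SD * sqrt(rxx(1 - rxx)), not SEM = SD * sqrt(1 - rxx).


True score estimate = 0.91*61 + 0.09*56.3 = 60.577
SE_est = SD * sqrt(rxx * (1 - rxx)) = 11.73 * sqrt(0.91 * 0.09) = 11.73 * sqrt(0.0819) = 3.356912
CI = T_est +/- z * SE_est, so width = 2 * z * SE_est = 2 * 1.96 * 3.356912
Width = 13.1591

13.1591


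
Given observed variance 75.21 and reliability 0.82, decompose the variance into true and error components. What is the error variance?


var_true = rxx * var_obs = 0.82 * 75.21 = 61.6722
var_error = var_obs - var_true
var_error = 75.21 - 61.6722
var_error = 13.5378

13.5378


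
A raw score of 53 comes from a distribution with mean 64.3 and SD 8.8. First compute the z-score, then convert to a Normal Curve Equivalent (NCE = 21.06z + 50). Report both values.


z = (X - mean) / SD = (53 - 64.3) / 8.8
z = -11.3 / 8.8
z = -1.2841
NCE = NCE = 21.06z + 50
Carry z at full precision (z = -11.3 / 8.8) into the conversion:
NCE = 21.06 * (-11.3 / 8.8) + 50 = -237.978 / 8.8 + 50
NCE = -27.043 + 50
NCE = 22.957

22.957


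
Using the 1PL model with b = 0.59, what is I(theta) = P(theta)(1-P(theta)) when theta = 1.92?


P = 1/(1+exp(-(1.92-0.59))) = 0.7908
I = P*(1-P) = 0.7908 * 0.2092
I = 0.1654

0.1654


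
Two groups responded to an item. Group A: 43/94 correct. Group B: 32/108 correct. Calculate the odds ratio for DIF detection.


Odds_A = 43/51 = 0.8431
Odds_B = 32/76 = 0.4211
OR = Odds_A / Odds_B = 0.8431 / 0.4211
Exactly, OR = (43 * 76) / (51 * 32) = 3268 / 1632
OR = 2.0025

2.0025


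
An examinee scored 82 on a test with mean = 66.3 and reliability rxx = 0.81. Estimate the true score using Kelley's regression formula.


T_est = rxx * X + (1 - rxx) * mean
T_est = 0.81 * 82 + 0.19 * 66.3
T_est = 66.42 + 12.597
T_est = 79.017

79.017


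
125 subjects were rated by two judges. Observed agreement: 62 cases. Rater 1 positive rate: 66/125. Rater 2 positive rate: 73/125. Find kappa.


P_o = 62/125 = 0.496
P_e = (66*73 + 59*52) / 15625 = 0.504704
kappa = (P_o - P_e) / (1 - P_e)
kappa = (0.496 - 0.504704) / (1 - 0.504704)
kappa = -0.0176

-0.0176


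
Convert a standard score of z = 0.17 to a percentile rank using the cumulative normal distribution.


CDF(z) = 0.5 * (1 + erf(z/sqrt(2)))
erf(0.1202) = 0.135
CDF = 0.5675
Percentile rank = 0.5675 * 100 = 56.75

56.75


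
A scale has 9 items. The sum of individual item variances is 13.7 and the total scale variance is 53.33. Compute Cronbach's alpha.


alpha = (k/(k-1)) * (1 - sum(si^2)/s_total^2)
= (9/8) * (1 - 13.7/53.33)
alpha = 0.836

0.836
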